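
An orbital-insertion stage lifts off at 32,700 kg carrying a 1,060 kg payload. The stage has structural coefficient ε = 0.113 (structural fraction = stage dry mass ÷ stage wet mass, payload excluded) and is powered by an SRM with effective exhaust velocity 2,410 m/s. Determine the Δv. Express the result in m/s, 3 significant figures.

Stage wet mass = m₀ − payload = 32,700 − 1,060 = 31,640 kg.
Stage dry mass = ε × stage wet mass = 0.113 × 31,640 = 3,575.32 kg.
Burnout mass m_f = stage dry + payload = 3,575.32 + 1,060 = 4,635.32 kg.
Using Δv = v_e ln(m₀/m_f): Δv = v_e · ln(32,700/4,635.32) = 2410.0 × ln(7.055) = 2410.0 × 1.9537 ≈ 4708 m/s.

Δv ≈ 4710 m/s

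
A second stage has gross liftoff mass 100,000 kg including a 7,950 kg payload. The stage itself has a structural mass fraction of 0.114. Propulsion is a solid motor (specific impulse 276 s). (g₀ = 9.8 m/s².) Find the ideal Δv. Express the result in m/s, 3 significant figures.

Stage wet mass = m₀ − payload = 100,000 − 7,950 = 92,050 kg.
Stage dry mass = ε × stage wet mass = 0.114 × 92,050 = 10,493.7 kg.
Burnout mass m_f = stage dry + payload = 10,493.7 + 7,950 = 18,443.7 kg.
v_e = Isp · g₀ = 276 × 9.8 = 2704.8 m/s.
By the Tsiolkovsky rocket equation, Δv = v_e · ln(100,000/18,443.7) = 2704.8 × ln(5.422) = 2704.8 × 1.6904 ≈ 4572 m/s.

Δv ≈ 4570 m/s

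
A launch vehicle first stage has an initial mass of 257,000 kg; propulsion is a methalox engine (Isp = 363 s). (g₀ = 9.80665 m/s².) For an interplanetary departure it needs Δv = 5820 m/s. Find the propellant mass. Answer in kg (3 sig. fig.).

v_e = Isp · g₀ = 363 × 9.80665 = 3559.8 m/s.
From the ideal rocket equation, m₀/m_f = exp(Δv / v_e) = exp(5820 / 3559.8) = exp(1.6349) = 5.1290.
m_f = 257,000 / 5.1290 = 50,107.2 kg, so propellant = m₀ − m_f = 257,000 − 50,107.2 = 206,892.8 kg.

propellant mass ≈ 207000 kg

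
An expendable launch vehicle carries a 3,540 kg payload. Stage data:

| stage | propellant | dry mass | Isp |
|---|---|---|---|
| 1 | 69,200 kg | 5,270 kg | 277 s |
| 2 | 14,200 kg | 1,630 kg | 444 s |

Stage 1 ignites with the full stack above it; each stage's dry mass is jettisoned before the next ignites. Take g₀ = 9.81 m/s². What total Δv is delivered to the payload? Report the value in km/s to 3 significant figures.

Δv ≈ 9.39 km/s

Ignition mass of stage 1 = 69,200+5,270 + 14,200+1,630 + 3,540 = 93,840 kg.
Stage 1: m₀ = 93,840 kg, m_f = 93,840 − 69,200 = 24,640 kg; Δv = 277×9.81×ln(3.808) = 2717.4×1.3372 ≈ 3634 m/s.
Stage 2: m₀ = 19,370 kg, m_f = 19,370 − 14,200 = 5,170 kg; Δv = 444×9.81×ln(3.747) = 4355.6×1.3209 ≈ 5753 m/s.
Total Δv = 3634 + 5753 = 9387 m/s.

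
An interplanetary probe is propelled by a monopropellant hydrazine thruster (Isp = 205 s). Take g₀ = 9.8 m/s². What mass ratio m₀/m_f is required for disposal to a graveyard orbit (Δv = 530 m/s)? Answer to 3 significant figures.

v_e = Isp · g₀ = 205 × 9.8 = 2009.0 m/s.
m₀/m_f = exp(Δv / v_e) = exp(530 / 2009.0) = exp(0.2638) = 1.3019.

mass ratio ≈ 1.30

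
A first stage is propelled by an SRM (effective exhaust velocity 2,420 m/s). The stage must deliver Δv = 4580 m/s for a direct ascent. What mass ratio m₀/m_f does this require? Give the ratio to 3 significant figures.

Using Δv = v_e ln(m₀/m_f): m₀/m_f = exp(Δv / v_e) = exp(4580 / 2420.0) = exp(1.8926) = 6.6363.

mass ratio ≈ 6.64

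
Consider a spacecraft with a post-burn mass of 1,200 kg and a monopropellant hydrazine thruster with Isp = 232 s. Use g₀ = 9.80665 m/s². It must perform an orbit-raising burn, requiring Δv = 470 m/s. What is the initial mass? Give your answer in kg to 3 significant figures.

initial mass ≈ 1480 kg

v_e = Isp · g₀ = 232 × 9.80665 = 2275.1 m/s.
From the ideal rocket equation, m₀/m_f = exp(Δv / v_e) = exp(470 / 2275.1) = exp(0.2066) = 1.2295.
m₀ = m_f × 1.2295 = 1,200 × 1.2295 = 1,475.4 kg.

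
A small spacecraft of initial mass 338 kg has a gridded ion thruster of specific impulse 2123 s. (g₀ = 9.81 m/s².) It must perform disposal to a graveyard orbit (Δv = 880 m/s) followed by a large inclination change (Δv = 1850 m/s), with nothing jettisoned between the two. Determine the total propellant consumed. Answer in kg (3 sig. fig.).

total propellant consumed ≈ 41.5 kg

v_e = Isp · g₀ = 2123 × 9.81 = 20826.6 m/s.
After the first burn: m = 338 × exp(−880/20826.6) = 338 × 0.95863 = 324.017 kg.
After the second burn: m = 324.017 × exp(−1850/20826.6) = 324.017 × 0.91500 = 296.476 kg.
Total propellant = m₀ − m_final = 338 − 296.476 = 41.524 kg.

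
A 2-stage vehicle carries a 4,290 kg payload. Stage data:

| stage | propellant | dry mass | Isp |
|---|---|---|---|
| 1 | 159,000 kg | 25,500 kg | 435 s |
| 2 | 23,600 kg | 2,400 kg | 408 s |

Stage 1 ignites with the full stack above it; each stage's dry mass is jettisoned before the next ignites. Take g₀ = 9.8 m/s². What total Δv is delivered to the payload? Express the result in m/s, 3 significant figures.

Δv ≈ 11800 m/s

Ignition mass of stage 1 = 159,000+25,500 + 23,600+2,400 + 4,290 = 214,790 kg.
Stage 1: m₀ = 214,790 kg, m_f = 214,790 − 159,000 = 55,790 kg; Δv = 435×9.8×ln(3.85) = 4263.0×1.3481 ≈ 5747 m/s.
Stage 2: m₀ = 30,290 kg, m_f = 30,290 − 23,600 = 6,690 kg; Δv = 408×9.8×ln(4.528) = 3998.4×1.5102 ≈ 6038 m/s.
Total Δv = 5747 + 6038 = 11785 m/s.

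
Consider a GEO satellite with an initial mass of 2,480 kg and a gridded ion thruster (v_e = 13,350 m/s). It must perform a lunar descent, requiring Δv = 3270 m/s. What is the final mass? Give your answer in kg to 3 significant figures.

Using Δv = v_e ln(m₀/m_f): m₀/m_f = exp(Δv / v_e) = exp(3270 / 13350.0) = exp(0.2449) = 1.2775.
m_f = m₀ / 1.2775 = 2,480 / 1.2775 = 1,941.29 kg.

final mass ≈ 1940 kg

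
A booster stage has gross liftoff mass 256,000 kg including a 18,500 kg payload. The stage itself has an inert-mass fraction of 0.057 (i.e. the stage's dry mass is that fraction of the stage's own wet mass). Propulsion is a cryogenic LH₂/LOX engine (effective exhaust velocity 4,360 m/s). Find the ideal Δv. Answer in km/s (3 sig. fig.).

Stage wet mass = m₀ − payload = 256,000 − 18,500 = 237,500 kg.
Stage dry mass = ε × stage wet mass = 0.057 × 237,500 = 13,537.5 kg.
Burnout mass m_f = stage dry + payload = 13,537.5 + 18,500 = 32,037.5 kg.
Rocket equation: Δv = v_e · ln(256,000/32,037.5) = 4360.0 × ln(7.991) = 4360.0 × 2.0783 ≈ 9061 m/s.

Δv ≈ 9.06 km/s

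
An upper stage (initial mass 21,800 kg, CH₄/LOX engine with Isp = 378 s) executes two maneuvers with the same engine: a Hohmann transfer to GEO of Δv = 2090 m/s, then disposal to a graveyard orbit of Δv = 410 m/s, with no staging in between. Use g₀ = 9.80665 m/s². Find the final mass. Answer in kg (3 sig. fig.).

final mass ≈ 11100 kg

v_e = Isp · g₀ = 378 × 9.80665 = 3706.9 m/s.
After the first burn: m = 21800 × exp(−2090/3706.9) = 21800 × 0.56904 = 12,405.1 kg.
After the second burn: m = 12,405.1 × exp(−410/3706.9) = 12,405.1 × 0.89529 = 11,106.2 kg.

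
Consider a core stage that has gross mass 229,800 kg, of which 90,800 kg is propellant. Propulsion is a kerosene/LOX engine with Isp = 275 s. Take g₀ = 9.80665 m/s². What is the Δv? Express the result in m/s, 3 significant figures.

Δv ≈ 1360 m/s

v_e = Isp · g₀ = 275 × 9.80665 = 2696.8 m/s.
m_f = m₀ − m_prop = 229,800 − 90,800 = 139,000 kg.
Δv = v_e · ln(m₀/m_f) = 2696.8 × ln(1.653) = 2696.8 × 0.5027 ≈ 1355.8 m/s.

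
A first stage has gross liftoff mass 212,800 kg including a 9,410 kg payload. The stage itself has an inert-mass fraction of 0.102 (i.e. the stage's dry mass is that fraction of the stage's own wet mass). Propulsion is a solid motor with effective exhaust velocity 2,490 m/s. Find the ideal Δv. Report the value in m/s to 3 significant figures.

Δv ≈ 4870 m/s

Stage wet mass = m₀ − payload = 212,800 − 9,410 = 203,390 kg.
Stage dry mass = ε × stage wet mass = 0.102 × 203,390 = 20,745.8 kg.
Burnout mass m_f = stage dry + payload = 20,745.8 + 9,410 = 30,155.8 kg.
Δv = v_e · ln(212,800/30,155.8) = 2490.0 × ln(7.057) = 2490.0 × 1.9540 ≈ 4865 m/s.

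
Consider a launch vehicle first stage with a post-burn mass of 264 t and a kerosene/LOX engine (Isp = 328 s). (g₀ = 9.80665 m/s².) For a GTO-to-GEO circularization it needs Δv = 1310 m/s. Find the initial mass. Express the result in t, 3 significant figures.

initial mass ≈ 397 t

v_e = Isp · g₀ = 328 × 9.80665 = 3216.6 m/s.
m₀/m_f = exp(Δv / v_e) = exp(1310 / 3216.6) = exp(0.4073) = 1.5027.
m₀ = m_f × 1.5027 = 264 × 1.5027 = 396.713 t.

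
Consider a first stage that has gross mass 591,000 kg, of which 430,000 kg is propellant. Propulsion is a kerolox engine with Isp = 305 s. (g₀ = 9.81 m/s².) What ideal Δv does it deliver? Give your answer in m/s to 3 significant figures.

v_e = Isp · g₀ = 305 × 9.81 = 2992.1 m/s.
m_f = m₀ − m_prop = 591,000 − 430,000 = 161,000 kg.
Δv = v_e · ln(m₀/m_f) = 2992.1 × ln(3.671) = 2992.1 × 1.3004 ≈ 3890.9 m/s.

Δv ≈ 3890 m/s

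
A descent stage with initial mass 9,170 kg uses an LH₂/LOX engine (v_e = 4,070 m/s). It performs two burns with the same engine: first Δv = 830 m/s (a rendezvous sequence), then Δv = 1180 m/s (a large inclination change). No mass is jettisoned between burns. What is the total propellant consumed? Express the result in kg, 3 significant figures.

total propellant consumed ≈ 3570 kg

After the first burn: m = 9170 × exp(−830/4070.0) = 9170 × 0.81552 = 7,478.32 kg.
After the second burn: m = 7,478.32 × exp(−1180/4070.0) = 7,478.32 × 0.74832 = 5,596.18 kg.
Total propellant = m₀ − m_final = 9170 − 5,596.18 = 3,573.82 kg.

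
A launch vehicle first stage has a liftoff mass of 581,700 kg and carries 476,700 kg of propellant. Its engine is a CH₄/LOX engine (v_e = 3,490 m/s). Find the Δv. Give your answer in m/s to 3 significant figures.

Δv ≈ 5970 m/s

m_f = m₀ − m_prop = 581,700 − 476,700 = 105,000 kg.
From the ideal rocket equation, Δv = v_e · ln(m₀/m_f) = 3490.0 × ln(5.54) = 3490.0 × 1.7120 ≈ 5974.9 m/s.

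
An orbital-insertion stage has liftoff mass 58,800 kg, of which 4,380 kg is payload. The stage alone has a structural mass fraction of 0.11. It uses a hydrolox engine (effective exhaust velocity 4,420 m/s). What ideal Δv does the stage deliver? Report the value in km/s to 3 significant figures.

Stage wet mass = m₀ − payload = 58,800 − 4,380 = 54,420 kg.
Stage dry mass = ε × stage wet mass = 0.11 × 54,420 = 5,986.2 kg.
Burnout mass m_f = stage dry + payload = 5,986.2 + 4,380 = 10,366.2 kg.
From the ideal rocket equation, Δv = v_e · ln(58,800/10,366.2) = 4420.0 × ln(5.672) = 4420.0 × 1.7356 ≈ 7671 m/s.

Δv ≈ 7.67 km/s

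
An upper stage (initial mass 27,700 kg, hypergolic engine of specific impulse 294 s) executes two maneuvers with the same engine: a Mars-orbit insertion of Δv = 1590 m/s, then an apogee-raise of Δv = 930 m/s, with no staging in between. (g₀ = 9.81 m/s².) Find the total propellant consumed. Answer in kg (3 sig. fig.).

total propellant consumed ≈ 16100 kg

v_e = Isp · g₀ = 294 × 9.81 = 2884.1 m/s.
After the first burn: m = 27700 × exp(−1590/2884.1) = 27700 × 0.57621 = 15,961 kg.
After the second burn: m = 15,961 × exp(−930/2884.1) = 15,961 × 0.72437 = 11,561.7 kg.
Total propellant = m₀ − m_final = 27700 − 11,561.7 = 16,138.3 kg.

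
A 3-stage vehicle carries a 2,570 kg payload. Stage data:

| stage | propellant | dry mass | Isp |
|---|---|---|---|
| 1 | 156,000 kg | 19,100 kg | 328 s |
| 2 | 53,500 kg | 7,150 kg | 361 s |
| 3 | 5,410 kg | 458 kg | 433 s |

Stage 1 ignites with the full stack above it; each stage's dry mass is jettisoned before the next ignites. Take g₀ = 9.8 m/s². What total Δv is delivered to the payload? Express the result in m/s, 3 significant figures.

Ignition mass of stage 1 = 156,000+19,100 + 53,500+7,150 + 5,410+458 + 2,570 = 244,188 kg.
Stage 1: m₀ = 244,188 kg, m_f = 244,188 − 156,000 = 88,188 kg; Δv = 328×9.8×ln(2.769) = 3214.4×1.0185 ≈ 3274 m/s.
Stage 2: m₀ = 69,088 kg, m_f = 69,088 − 53,500 = 15,588 kg; Δv = 361×9.8×ln(4.432) = 3537.8×1.4889 ≈ 5267 m/s.
Stage 3: m₀ = 8,438 kg, m_f = 8,438 − 5,410 = 3,028 kg; Δv = 433×9.8×ln(2.787) = 4243.4×1.0248 ≈ 4349 m/s.
Total Δv = 3274 + 5267 + 4349 = 12890 m/s.

Δv ≈ 12900 m/s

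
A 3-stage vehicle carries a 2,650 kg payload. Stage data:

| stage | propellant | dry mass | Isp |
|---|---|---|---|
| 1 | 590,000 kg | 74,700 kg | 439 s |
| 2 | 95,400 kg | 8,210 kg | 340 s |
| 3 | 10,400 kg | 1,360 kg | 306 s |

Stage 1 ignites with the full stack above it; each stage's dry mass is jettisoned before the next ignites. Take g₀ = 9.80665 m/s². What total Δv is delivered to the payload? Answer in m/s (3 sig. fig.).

Δv ≈ 15400 m/s

Ignition mass of stage 1 = 590,000+74,700 + 95,400+8,210 + 10,400+1,360 + 2,650 = 782,720 kg.
Stage 1: m₀ = 782,720 kg, m_f = 782,720 − 590,000 = 192,720 kg; Δv = 439×9.80665×ln(4.061) = 4305.1×1.4015 ≈ 6034 m/s.
Stage 2: m₀ = 118,020 kg, m_f = 118,020 − 95,400 = 22,620 kg; Δv = 340×9.80665×ln(5.218) = 3334.3×1.6520 ≈ 5508 m/s.
Stage 3: m₀ = 14,410 kg, m_f = 14,410 − 10,400 = 4,010 kg; Δv = 306×9.80665×ln(3.594) = 3000.8×1.2791 ≈ 3838 m/s.
Total Δv = 6034 + 5508 + 3838 = 15380 m/s.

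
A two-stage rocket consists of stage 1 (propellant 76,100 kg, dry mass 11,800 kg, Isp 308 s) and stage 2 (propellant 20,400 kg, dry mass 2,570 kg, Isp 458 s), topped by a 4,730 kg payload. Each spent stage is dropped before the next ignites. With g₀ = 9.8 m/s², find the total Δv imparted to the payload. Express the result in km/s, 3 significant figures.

Δv ≈ 9.23 km/s

Ignition mass of stage 1 = 76,100+11,800 + 20,400+2,570 + 4,730 = 115,600 kg.
Stage 1: m₀ = 115,600 kg, m_f = 115,600 − 76,100 = 39,500 kg; Δv = 308×9.8×ln(2.927) = 3018.4×1.0738 ≈ 3241 m/s.
Stage 2: m₀ = 27,700 kg, m_f = 27,700 − 20,400 = 7,300 kg; Δv = 458×9.8×ln(3.795) = 4488.4×1.3336 ≈ 5986 m/s.
Total Δv = 3241 + 5986 = 9227 m/s.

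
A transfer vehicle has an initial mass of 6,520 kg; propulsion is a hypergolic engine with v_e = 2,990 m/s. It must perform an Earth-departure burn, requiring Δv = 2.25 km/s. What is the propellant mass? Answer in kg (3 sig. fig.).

propellant mass ≈ 3450 kg

m₀/m_f = exp(Δv / v_e) = exp(2250 / 2990.0) = exp(0.7525) = 2.1223.
m_f = 6,520 / 2.1223 = 3,072.14 kg, so propellant = m₀ − m_f = 6,520 − 3,072.14 = 3,447.86 kg.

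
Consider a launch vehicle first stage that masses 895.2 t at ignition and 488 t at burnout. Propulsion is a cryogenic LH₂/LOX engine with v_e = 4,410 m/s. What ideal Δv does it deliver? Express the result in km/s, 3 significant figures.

Δv = v_e · ln(m₀/m_f) = 4410.0 × ln(1.834) = 4410.0 × 0.6067 ≈ 2675.7 m/s.

Δv ≈ 2.68 km/s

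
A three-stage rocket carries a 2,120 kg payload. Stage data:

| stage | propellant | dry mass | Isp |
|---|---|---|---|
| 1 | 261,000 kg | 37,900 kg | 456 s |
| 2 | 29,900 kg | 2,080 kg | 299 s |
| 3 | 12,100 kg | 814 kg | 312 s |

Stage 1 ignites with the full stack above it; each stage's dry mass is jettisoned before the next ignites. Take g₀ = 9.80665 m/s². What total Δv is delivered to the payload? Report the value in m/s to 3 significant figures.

Δv ≈ 14200 m/s

Ignition mass of stage 1 = 261,000+37,900 + 29,900+2,080 + 12,100+814 + 2,120 = 345,914 kg.
Stage 1: m₀ = 345,914 kg, m_f = 345,914 − 261,000 = 84,914 kg; Δv = 456×9.80665×ln(4.074) = 4471.8×1.4046 ≈ 6281 m/s.
Stage 2: m₀ = 47,014 kg, m_f = 47,014 − 29,900 = 17,114 kg; Δv = 299×9.80665×ln(2.747) = 2932.2×1.0105 ≈ 2963 m/s.
Stage 3: m₀ = 15,034 kg, m_f = 15,034 − 12,100 = 2,934 kg; Δv = 312×9.80665×ln(5.124) = 3059.7×1.6339 ≈ 4999 m/s.
Total Δv = 6281 + 2963 + 4999 = 14243 m/s.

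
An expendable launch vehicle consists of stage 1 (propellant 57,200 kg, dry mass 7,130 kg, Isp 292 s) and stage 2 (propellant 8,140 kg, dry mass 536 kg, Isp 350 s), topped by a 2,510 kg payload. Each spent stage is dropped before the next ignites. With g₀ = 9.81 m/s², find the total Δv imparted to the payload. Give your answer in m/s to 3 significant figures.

Ignition mass of stage 1 = 57,200+7,130 + 8,140+536 + 2,510 = 75,516 kg.
Stage 1: m₀ = 75,516 kg, m_f = 75,516 − 57,200 = 18,316 kg; Δv = 292×9.81×ln(4.123) = 2864.5×1.4166 ≈ 4058 m/s.
Stage 2: m₀ = 11,186 kg, m_f = 11,186 − 8,140 = 3,046 kg; Δv = 350×9.81×ln(3.672) = 3433.5×1.3008 ≈ 4466 m/s.
Total Δv = 4058 + 4466 = 8524 m/s.

Δv ≈ 8520 m/s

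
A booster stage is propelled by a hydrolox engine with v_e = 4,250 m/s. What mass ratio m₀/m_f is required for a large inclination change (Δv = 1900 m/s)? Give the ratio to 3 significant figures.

m₀/m_f = exp(Δv / v_e) = exp(1900 / 4250.0) = exp(0.4471) = 1.5637.

mass ratio ≈ 1.56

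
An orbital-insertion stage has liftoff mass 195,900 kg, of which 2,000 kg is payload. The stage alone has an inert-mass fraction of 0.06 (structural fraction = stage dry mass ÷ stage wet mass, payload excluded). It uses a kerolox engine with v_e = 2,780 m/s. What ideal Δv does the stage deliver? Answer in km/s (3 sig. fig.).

Δv ≈ 7.41 km/s

Stage wet mass = m₀ − payload = 195,900 − 2,000 = 193,900 kg.
Stage dry mass = ε × stage wet mass = 0.06 × 193,900 = 11,634 kg.
Burnout mass m_f = stage dry + payload = 11,634 + 2,000 = 13,634 kg.
Rocket equation: Δv = v_e · ln(195,900/13,634) = 2780.0 × ln(14.37) = 2780.0 × 2.6650 ≈ 7409 m/s.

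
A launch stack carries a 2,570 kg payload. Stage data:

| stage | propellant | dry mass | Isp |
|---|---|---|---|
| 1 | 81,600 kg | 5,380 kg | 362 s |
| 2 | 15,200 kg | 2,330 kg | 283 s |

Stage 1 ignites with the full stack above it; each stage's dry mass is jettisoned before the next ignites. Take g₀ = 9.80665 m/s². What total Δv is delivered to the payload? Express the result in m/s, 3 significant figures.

Δv ≈ 9010 m/s

Ignition mass of stage 1 = 81,600+5,380 + 15,200+2,330 + 2,570 = 107,080 kg.
Stage 1: m₀ = 107,080 kg, m_f = 107,080 − 81,600 = 25,480 kg; Δv = 362×9.80665×ln(4.203) = 3550.0×1.4357 ≈ 5097 m/s.
Stage 2: m₀ = 20,100 kg, m_f = 20,100 − 15,200 = 4,900 kg; Δv = 283×9.80665×ln(4.102) = 2775.3×1.4115 ≈ 3917 m/s.
Total Δv = 5097 + 3917 = 9014 m/s.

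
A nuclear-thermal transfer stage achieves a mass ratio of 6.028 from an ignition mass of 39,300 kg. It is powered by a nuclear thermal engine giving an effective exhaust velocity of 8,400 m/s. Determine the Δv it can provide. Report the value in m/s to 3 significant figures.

Δv ≈ 15100 m/s

Δv = v_e · ln(6.028) = 8400.0 × 1.7964 ≈ 15089.9 m/s.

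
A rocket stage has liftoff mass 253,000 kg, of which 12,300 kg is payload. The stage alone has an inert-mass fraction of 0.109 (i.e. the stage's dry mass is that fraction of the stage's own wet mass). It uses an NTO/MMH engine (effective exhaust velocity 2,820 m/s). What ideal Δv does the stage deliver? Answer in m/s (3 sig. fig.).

Δv ≈ 5310 m/s

Stage wet mass = m₀ − payload = 253,000 − 12,300 = 240,700 kg.
Stage dry mass = ε × stage wet mass = 0.109 × 240,700 = 26,236.3 kg.
Burnout mass m_f = stage dry + payload = 26,236.3 + 12,300 = 38,536.3 kg.
From the ideal rocket equation, Δv = v_e · ln(253,000/38,536.3) = 2820.0 × ln(6.565) = 2820.0 × 1.8818 ≈ 5307 m/s.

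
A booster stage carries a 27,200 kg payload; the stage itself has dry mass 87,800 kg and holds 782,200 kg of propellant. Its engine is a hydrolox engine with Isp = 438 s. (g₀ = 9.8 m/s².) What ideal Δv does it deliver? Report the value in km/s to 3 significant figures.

v_e = Isp · g₀ = 438 × 9.8 = 4292.4 m/s.
m₀ = payload + dry + propellant = 27,200 + 87,800 + 782,200 = 897,200 kg.
m_f = payload + dry = 27,200 + 87,800 = 115,000 kg.
By the Tsiolkovsky rocket equation, Δv = v_e · ln(m₀/m_f) = 4292.4 × ln(7.802) = 4292.4 × 2.0543 ≈ 8818.1 m/s.

Δv ≈ 8.82 km/s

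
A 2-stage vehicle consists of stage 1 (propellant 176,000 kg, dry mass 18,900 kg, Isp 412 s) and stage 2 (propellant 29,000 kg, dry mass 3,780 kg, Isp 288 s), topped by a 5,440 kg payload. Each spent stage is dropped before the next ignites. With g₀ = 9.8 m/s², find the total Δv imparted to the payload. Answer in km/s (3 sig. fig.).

Ignition mass of stage 1 = 176,000+18,900 + 29,000+3,780 + 5,440 = 233,120 kg.
Stage 1: m₀ = 233,120 kg, m_f = 233,120 − 176,000 = 57,120 kg; Δv = 412×9.8×ln(4.081) = 4037.6×1.4064 ≈ 5678 m/s.
Stage 2: m₀ = 38,220 kg, m_f = 38,220 − 29,000 = 9,220 kg; Δv = 288×9.8×ln(4.145) = 2822.4×1.4220 ≈ 4013 m/s.
Total Δv = 5678 + 4013 = 9691 m/s.

Δv ≈ 9.69 km/s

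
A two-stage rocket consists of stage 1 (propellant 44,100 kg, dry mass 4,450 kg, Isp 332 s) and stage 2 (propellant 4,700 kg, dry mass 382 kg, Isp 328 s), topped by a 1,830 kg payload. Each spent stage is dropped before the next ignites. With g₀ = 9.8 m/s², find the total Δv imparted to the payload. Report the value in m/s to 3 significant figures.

Δv ≈ 8820 m/s

Ignition mass of stage 1 = 44,100+4,450 + 4,700+382 + 1,830 = 55,462 kg.
Stage 1: m₀ = 55,462 kg, m_f = 55,462 − 44,100 = 11,362 kg; Δv = 332×9.8×ln(4.881) = 3253.6×1.5854 ≈ 5158 m/s.
Stage 2: m₀ = 6,912 kg, m_f = 6,912 − 4,700 = 2,212 kg; Δv = 328×9.8×ln(3.125) = 3214.4×1.1394 ≈ 3662 m/s.
Total Δv = 5158 + 3662 = 8820 m/s.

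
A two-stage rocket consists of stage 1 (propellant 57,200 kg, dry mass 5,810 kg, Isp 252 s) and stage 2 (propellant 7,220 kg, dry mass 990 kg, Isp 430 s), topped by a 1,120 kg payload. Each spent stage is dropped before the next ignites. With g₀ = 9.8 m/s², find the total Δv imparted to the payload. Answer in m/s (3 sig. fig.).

Ignition mass of stage 1 = 57,200+5,810 + 7,220+990 + 1,120 = 72,340 kg.
Stage 1: m₀ = 72,340 kg, m_f = 72,340 − 57,200 = 15,140 kg; Δv = 252×9.8×ln(4.778) = 2469.6×1.5640 ≈ 3863 m/s.
Stage 2: m₀ = 9,330 kg, m_f = 9,330 − 7,220 = 2,110 kg; Δv = 430×9.8×ln(4.422) = 4214.0×1.4865 ≈ 6264 m/s.
Total Δv = 3863 + 6264 = 10127 m/s.

Δv ≈ 10100 m/s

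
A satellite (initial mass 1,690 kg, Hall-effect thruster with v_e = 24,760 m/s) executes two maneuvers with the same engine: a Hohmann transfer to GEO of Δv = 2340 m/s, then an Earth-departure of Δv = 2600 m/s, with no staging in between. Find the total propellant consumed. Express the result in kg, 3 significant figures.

total propellant consumed ≈ 306 kg

After the first burn: m = 1690 × exp(−2340/24760.0) = 1690 × 0.90982 = 1,537.6 kg.
After the second burn: m = 1,537.6 × exp(−2600/24760.0) = 1,537.6 × 0.90032 = 1,384.33 kg.
Total propellant = m₀ − m_final = 1690 − 1,384.33 = 305.67 kg.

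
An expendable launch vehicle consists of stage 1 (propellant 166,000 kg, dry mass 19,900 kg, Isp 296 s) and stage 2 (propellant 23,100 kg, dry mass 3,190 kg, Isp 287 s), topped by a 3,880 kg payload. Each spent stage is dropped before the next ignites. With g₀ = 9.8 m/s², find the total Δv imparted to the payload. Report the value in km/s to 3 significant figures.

Ignition mass of stage 1 = 166,000+19,900 + 23,100+3,190 + 3,880 = 216,070 kg.
Stage 1: m₀ = 216,070 kg, m_f = 216,070 − 166,000 = 50,070 kg; Δv = 296×9.8×ln(4.315) = 2900.8×1.4622 ≈ 4241 m/s.
Stage 2: m₀ = 30,170 kg, m_f = 30,170 − 23,100 = 7,070 kg; Δv = 287×9.8×ln(4.267) = 2812.6×1.4510 ≈ 4081 m/s.
Total Δv = 4241 + 4081 = 8322 m/s.

Δv ≈ 8.32 km/s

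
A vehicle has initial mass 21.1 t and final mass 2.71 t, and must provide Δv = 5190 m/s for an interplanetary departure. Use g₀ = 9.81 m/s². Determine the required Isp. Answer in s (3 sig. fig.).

ln(m₀/m_f) = ln(21100/2710) = ln(7.786) = 2.0523.
v_e = Δv / ln(m₀/m_f) = 5190 / 2.0523 = 2528.8 m/s.
Isp = v_e / g₀ = 2528.8 / 9.81 = 257.8 s.

Isp ≈ 258 s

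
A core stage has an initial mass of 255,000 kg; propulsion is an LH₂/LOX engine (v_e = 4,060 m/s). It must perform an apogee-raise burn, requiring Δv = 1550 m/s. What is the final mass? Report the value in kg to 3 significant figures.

final mass ≈ 174000 kg

From the ideal rocket equation, m₀/m_f = exp(Δv / v_e) = exp(1550 / 4060.0) = exp(0.3818) = 1.4649.
m_f = m₀ / 1.4649 = 255,000 / 1.4649 = 174,073 kg.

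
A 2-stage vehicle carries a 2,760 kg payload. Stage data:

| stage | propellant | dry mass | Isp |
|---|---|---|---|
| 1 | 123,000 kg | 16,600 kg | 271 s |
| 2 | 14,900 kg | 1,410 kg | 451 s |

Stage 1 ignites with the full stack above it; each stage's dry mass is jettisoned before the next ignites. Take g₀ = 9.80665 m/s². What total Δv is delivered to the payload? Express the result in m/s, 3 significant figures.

Δv ≈ 10700 m/s

Ignition mass of stage 1 = 123,000+16,600 + 14,900+1,410 + 2,760 = 158,670 kg.
Stage 1: m₀ = 158,670 kg, m_f = 158,670 − 123,000 = 35,670 kg; Δv = 271×9.80665×ln(4.448) = 2657.6×1.4925 ≈ 3967 m/s.
Stage 2: m₀ = 19,070 kg, m_f = 19,070 − 14,900 = 4,170 kg; Δv = 451×9.80665×ln(4.573) = 4422.8×1.5202 ≈ 6724 m/s.
Total Δv = 3967 + 6724 = 10691 m/s.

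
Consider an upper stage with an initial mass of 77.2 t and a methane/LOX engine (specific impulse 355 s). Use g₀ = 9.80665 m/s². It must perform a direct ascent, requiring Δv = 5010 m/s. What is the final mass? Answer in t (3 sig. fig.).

v_e = Isp · g₀ = 355 × 9.80665 = 3481.4 m/s.
m₀/m_f = exp(Δv / v_e) = exp(5010 / 3481.4) = exp(1.4391) = 4.2169.
m_f = m₀ / 4.2169 = 77.2 / 4.2169 = 18.3073 t.

final mass ≈ 18.3 t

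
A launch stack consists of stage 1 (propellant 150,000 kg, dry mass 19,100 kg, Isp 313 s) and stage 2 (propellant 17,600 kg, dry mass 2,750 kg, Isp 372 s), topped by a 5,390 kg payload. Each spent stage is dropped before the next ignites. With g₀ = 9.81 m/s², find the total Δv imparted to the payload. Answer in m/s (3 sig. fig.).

Ignition mass of stage 1 = 150,000+19,100 + 17,600+2,750 + 5,390 = 194,840 kg.
Stage 1: m₀ = 194,840 kg, m_f = 194,840 − 150,000 = 44,840 kg; Δv = 313×9.81×ln(4.345) = 3070.5×1.4691 ≈ 4511 m/s.
Stage 2: m₀ = 25,740 kg, m_f = 25,740 − 17,600 = 8,140 kg; Δv = 372×9.81×ln(3.162) = 3649.3×1.1513 ≈ 4201 m/s.
Total Δv = 4511 + 4201 = 8712 m/s.

Δv ≈ 8710 m/s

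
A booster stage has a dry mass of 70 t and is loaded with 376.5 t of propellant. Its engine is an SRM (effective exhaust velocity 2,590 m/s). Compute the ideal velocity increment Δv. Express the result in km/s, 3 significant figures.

m₀ = m_dry + m_prop = 70 + 376.5 = 446.5 t.
Using Δv = v_e ln(m₀/m_f): Δv = v_e · ln(m₀/m_f) = 2590.0 × ln(6.379) = 2590.0 × 1.8529 ≈ 4799.1 m/s.

Δv ≈ 4.80 km/s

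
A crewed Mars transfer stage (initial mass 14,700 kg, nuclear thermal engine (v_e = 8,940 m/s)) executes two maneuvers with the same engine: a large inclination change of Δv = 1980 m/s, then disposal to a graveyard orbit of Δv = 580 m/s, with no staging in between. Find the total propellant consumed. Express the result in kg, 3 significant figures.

total propellant consumed ≈ 3660 kg

After the first burn: m = 14700 × exp(−1980/8940.0) = 14700 × 0.80133 = 11,779.6 kg.
After the second burn: m = 11,779.6 × exp(−580/8940.0) = 11,779.6 × 0.93718 = 11,039.6 kg.
Total propellant = m₀ − m_final = 14700 − 11,039.6 = 3,660.4 kg.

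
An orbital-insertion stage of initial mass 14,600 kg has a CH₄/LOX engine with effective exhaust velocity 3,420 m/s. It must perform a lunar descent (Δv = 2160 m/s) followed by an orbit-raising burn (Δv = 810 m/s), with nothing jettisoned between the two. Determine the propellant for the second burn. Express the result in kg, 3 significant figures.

After the first burn: m = 14600 × exp(−2160/3420.0) = 14600 × 0.53175 = 7,763.55 kg.
After the second burn: m = 7,763.55 × exp(−810/3420.0) = 7,763.55 × 0.78912 = 6,126.37 kg.
Second-burn propellant = 7,763.55 − 6,126.37 = 1,637.18 kg.

propellant for the second burn ≈ 1640 kg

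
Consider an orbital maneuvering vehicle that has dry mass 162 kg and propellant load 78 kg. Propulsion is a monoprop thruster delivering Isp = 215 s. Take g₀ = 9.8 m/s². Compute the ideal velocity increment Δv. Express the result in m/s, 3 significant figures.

v_e = Isp · g₀ = 215 × 9.8 = 2107.0 m/s.
m₀ = m_dry + m_prop = 162 + 78 = 240 kg.
Rocket equation: Δv = v_e · ln(m₀/m_f) = 2107.0 × ln(1.481) = 2107.0 × 0.3930 ≈ 828.1 m/s.

Δv ≈ 828 m/s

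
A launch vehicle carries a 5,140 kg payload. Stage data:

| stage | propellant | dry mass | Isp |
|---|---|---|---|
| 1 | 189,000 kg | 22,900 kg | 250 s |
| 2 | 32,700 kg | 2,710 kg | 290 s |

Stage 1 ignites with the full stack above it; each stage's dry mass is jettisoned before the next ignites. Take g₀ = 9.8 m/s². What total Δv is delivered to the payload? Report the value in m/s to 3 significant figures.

Δv ≈ 8050 m/s

Ignition mass of stage 1 = 189,000+22,900 + 32,700+2,710 + 5,140 = 252,450 kg.
Stage 1: m₀ = 252,450 kg, m_f = 252,450 − 189,000 = 63,450 kg; Δv = 250×9.8×ln(3.979) = 2450.0×1.3810 ≈ 3383 m/s.
Stage 2: m₀ = 40,550 kg, m_f = 40,550 − 32,700 = 7,850 kg; Δv = 290×9.8×ln(5.166) = 2842.0×1.6420 ≈ 4667 m/s.
Total Δv = 3383 + 4667 = 8050 m/s.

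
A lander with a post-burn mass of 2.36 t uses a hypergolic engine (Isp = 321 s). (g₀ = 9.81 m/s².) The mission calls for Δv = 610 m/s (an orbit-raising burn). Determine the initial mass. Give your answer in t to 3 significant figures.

v_e = Isp · g₀ = 321 × 9.81 = 3149.0 m/s.
From the ideal rocket equation, m₀/m_f = exp(Δv / v_e) = exp(610 / 3149.0) = exp(0.1937) = 1.2137.
m₀ = m_f × 1.2137 = 2.36 × 1.2137 = 2.86433 t.

initial mass ≈ 2.86 t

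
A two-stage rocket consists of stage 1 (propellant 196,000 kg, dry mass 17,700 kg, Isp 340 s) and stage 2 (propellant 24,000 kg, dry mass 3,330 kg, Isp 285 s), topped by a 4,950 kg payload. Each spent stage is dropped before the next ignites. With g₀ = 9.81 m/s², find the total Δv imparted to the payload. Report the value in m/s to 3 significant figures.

Ignition mass of stage 1 = 196,000+17,700 + 24,000+3,330 + 4,950 = 245,980 kg.
Stage 1: m₀ = 245,980 kg, m_f = 245,980 − 196,000 = 49,980 kg; Δv = 340×9.81×ln(4.922) = 3335.4×1.5936 ≈ 5315 m/s.
Stage 2: m₀ = 32,280 kg, m_f = 32,280 − 24,000 = 8,280 kg; Δv = 285×9.81×ln(3.899) = 2795.9×1.3606 ≈ 3804 m/s.
Total Δv = 5315 + 3804 = 9119 m/s.

Δv ≈ 9120 m/s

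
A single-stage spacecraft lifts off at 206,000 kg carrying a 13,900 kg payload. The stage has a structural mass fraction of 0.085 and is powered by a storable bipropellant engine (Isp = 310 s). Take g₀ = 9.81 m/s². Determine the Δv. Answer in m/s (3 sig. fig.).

Δv ≈ 5840 m/s

Stage wet mass = m₀ − payload = 206,000 − 13,900 = 192,100 kg.
Stage dry mass = ε × stage wet mass = 0.085 × 192,100 = 16,328.5 kg.
Burnout mass m_f = stage dry + payload = 16,328.5 + 13,900 = 30,228.5 kg.
v_e = Isp · g₀ = 310 × 9.81 = 3041.1 m/s.
Δv = v_e · ln(206,000/30,228.5) = 3041.1 × ln(6.815) = 3041.1 × 1.9191 ≈ 5836 m/s.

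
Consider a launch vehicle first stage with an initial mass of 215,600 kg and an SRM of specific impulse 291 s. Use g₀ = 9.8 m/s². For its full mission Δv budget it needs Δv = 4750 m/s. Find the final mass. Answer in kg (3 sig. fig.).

v_e = Isp · g₀ = 291 × 9.8 = 2851.8 m/s.
m₀/m_f = exp(Δv / v_e) = exp(4750 / 2851.8) = exp(1.6656) = 5.2889.
m_f = m₀ / 5.2889 = 215,600 / 5.2889 = 40,764.6 kg.

final mass ≈ 40800 kg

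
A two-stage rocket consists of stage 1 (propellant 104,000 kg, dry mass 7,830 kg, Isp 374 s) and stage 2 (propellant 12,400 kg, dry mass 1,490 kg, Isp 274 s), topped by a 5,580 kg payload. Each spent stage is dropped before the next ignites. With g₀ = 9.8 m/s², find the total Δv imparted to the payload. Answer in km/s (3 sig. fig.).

Δv ≈ 8.48 km/s

Ignition mass of stage 1 = 104,000+7,830 + 12,400+1,490 + 5,580 = 131,300 kg.
Stage 1: m₀ = 131,300 kg, m_f = 131,300 − 104,000 = 27,300 kg; Δv = 374×9.8×ln(4.81) = 3665.2×1.5706 ≈ 5757 m/s.
Stage 2: m₀ = 19,470 kg, m_f = 19,470 − 12,400 = 7,070 kg; Δv = 274×9.8×ln(2.754) = 2685.2×1.0130 ≈ 2720 m/s.
Total Δv = 5757 + 2720 = 8477 m/s.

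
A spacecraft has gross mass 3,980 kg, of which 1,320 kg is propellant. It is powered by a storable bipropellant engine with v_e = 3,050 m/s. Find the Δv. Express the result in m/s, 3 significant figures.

m_f = m₀ − m_prop = 3,980 − 1,320 = 2,660 kg.
Δv = v_e · ln(m₀/m_f) = 3050.0 × ln(1.496) = 3050.0 × 0.4030 ≈ 1229.0 m/s.

Δv ≈ 1230 m/s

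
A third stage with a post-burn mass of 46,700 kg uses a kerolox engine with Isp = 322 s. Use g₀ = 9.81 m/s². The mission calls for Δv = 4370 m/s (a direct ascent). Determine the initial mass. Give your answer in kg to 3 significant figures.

initial mass ≈ 186000 kg

v_e = Isp · g₀ = 322 × 9.81 = 3158.8 m/s.
m₀/m_f = exp(Δv / v_e) = exp(4370 / 3158.8) = exp(1.3834) = 3.9886.
m₀ = m_f × 3.9886 = 46,700 × 3.9886 = 186,268 kg.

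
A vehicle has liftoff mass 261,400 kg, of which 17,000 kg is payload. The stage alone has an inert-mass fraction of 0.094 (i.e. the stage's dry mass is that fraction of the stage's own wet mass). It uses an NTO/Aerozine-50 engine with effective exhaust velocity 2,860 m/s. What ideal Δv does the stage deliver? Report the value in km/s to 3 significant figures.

Δv ≈ 5.37 km/s

Stage wet mass = m₀ − payload = 261,400 − 17,000 = 244,400 kg.
Stage dry mass = ε × stage wet mass = 0.094 × 244,400 = 22,973.6 kg.
Burnout mass m_f = stage dry + payload = 22,973.6 + 17,000 = 39,973.6 kg.
By the Tsiolkovsky rocket equation, Δv = v_e · ln(261,400/39,973.6) = 2860.0 × ln(6.539) = 2860.0 × 1.8778 ≈ 5371 m/s.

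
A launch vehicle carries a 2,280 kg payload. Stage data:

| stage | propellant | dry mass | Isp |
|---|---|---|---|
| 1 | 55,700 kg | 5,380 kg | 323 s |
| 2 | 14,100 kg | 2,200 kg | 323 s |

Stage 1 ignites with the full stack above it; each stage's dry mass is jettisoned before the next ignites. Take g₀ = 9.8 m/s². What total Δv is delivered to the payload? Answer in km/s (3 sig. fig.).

Ignition mass of stage 1 = 55,700+5,380 + 14,100+2,200 + 2,280 = 79,660 kg.
Stage 1: m₀ = 79,660 kg, m_f = 79,660 − 55,700 = 23,960 kg; Δv = 323×9.8×ln(3.325) = 3165.4×1.2014 ≈ 3803 m/s.
Stage 2: m₀ = 18,580 kg, m_f = 18,580 − 14,100 = 4,480 kg; Δv = 323×9.8×ln(4.147) = 3165.4×1.4225 ≈ 4503 m/s.
Total Δv = 3803 + 4503 = 8306 m/s.

Δv ≈ 8.31 km/s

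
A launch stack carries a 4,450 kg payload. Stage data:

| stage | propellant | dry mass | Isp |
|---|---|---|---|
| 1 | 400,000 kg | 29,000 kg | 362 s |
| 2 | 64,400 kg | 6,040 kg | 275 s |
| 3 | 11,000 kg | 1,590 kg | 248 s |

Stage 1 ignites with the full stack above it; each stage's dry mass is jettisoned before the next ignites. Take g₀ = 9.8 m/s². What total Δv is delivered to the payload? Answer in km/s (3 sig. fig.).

Δv ≈ 11.4 km/s

Ignition mass of stage 1 = 400,000+29,000 + 64,400+6,040 + 11,000+1,590 + 4,450 = 516,480 kg.
Stage 1: m₀ = 516,480 kg, m_f = 516,480 − 400,000 = 116,480 kg; Δv = 362×9.8×ln(4.434) = 3547.6×1.4893 ≈ 5284 m/s.
Stage 2: m₀ = 87,480 kg, m_f = 87,480 − 64,400 = 23,080 kg; Δv = 275×9.8×ln(3.79) = 2695.0×1.3324 ≈ 3591 m/s.
Stage 3: m₀ = 17,040 kg, m_f = 17,040 − 11,000 = 6,040 kg; Δv = 248×9.8×ln(2.821) = 2430.4×1.0372 ≈ 2521 m/s.
Total Δv = 5284 + 3591 + 2521 = 11396 m/s.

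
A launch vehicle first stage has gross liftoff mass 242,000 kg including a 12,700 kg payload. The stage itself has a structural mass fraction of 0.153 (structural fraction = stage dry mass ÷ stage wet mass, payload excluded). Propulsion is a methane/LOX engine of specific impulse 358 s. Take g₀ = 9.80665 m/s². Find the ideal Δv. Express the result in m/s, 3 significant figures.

Δv ≈ 5700 m/s

Stage wet mass = m₀ − payload = 242,000 − 12,700 = 229,300 kg.
Stage dry mass = ε × stage wet mass = 0.153 × 229,300 = 35,082.9 kg.
Burnout mass m_f = stage dry + payload = 35,082.9 + 12,700 = 47,782.9 kg.
v_e = Isp · g₀ = 358 × 9.80665 = 3510.8 m/s.
By the Tsiolkovsky rocket equation, Δv = v_e · ln(242,000/47,782.9) = 3510.8 × ln(5.065) = 3510.8 × 1.6223 ≈ 5695 m/s.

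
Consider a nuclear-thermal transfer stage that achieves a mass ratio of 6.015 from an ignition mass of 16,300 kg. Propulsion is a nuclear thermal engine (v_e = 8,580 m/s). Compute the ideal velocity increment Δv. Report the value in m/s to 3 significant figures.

Δv ≈ 15400 m/s

Δv = v_e · ln(6.015) = 8580.0 × 1.7943 ≈ 15394.7 m/s.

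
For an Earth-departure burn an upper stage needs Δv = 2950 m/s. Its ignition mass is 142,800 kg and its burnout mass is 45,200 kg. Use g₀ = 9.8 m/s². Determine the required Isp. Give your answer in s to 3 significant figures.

ln(m₀/m_f) = ln(142800/45200) = ln(3.159) = 1.1503.
By the Tsiolkovsky rocket equation, v_e = Δv / ln(m₀/m_f) = 2950 / 1.1503 = 2564.4 m/s.
Isp = v_e / g₀ = 2564.4 / 9.8 = 261.7 s.

Isp ≈ 262 s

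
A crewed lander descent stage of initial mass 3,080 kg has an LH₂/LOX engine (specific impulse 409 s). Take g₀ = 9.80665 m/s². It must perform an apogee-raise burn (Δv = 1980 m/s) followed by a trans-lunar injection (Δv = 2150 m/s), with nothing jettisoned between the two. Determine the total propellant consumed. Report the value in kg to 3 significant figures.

total propellant consumed ≈ 1980 kg

v_e = Isp · g₀ = 409 × 9.80665 = 4010.9 m/s.
After the first burn: m = 3080 × exp(−1980/4010.9) = 3080 × 0.61039 = 1,880 kg.
After the second burn: m = 1,880 × exp(−2150/4010.9) = 1,880 × 0.58506 = 1,099.91 kg.
Total propellant = m₀ − m_final = 3080 − 1,099.91 = 1,980.09 kg.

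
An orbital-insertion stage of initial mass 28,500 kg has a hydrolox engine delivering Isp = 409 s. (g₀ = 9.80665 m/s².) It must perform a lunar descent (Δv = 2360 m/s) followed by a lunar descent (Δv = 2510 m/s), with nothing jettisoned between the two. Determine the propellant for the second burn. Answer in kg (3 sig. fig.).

propellant for the second burn ≈ 7360 kg

v_e = Isp · g₀ = 409 × 9.80665 = 4010.9 m/s.
After the first burn: m = 28500 × exp(−2360/4010.9) = 28500 × 0.55522 = 15,823.8 kg.
After the second burn: m = 15,823.8 × exp(−2510/4010.9) = 15,823.8 × 0.53484 = 8,463.2 kg.
Second-burn propellant = 15,823.8 − 8,463.2 = 7,360.6 kg.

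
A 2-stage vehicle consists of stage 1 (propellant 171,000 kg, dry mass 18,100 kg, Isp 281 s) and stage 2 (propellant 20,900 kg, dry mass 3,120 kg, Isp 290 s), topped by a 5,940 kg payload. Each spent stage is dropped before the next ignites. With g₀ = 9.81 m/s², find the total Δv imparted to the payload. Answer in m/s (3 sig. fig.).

Δv ≈ 7580 m/s

Ignition mass of stage 1 = 171,000+18,100 + 20,900+3,120 + 5,940 = 219,060 kg.
Stage 1: m₀ = 219,060 kg, m_f = 219,060 − 171,000 = 48,060 kg; Δv = 281×9.81×ln(4.558) = 2756.6×1.5169 ≈ 4181 m/s.
Stage 2: m₀ = 29,960 kg, m_f = 29,960 − 20,900 = 9,060 kg; Δv = 290×9.81×ln(3.307) = 2844.9×1.1960 ≈ 3402 m/s.
Total Δv = 4181 + 3402 = 7583 m/s.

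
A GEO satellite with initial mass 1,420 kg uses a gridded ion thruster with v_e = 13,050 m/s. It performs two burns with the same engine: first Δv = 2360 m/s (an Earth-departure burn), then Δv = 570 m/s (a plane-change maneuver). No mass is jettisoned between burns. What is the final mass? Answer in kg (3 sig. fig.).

final mass ≈ 1130 kg

After the first burn: m = 1420 × exp(−2360/13050.0) = 1420 × 0.83457 = 1,185.09 kg.
After the second burn: m = 1,185.09 × exp(−570/13050.0) = 1,185.09 × 0.95726 = 1,134.44 kg.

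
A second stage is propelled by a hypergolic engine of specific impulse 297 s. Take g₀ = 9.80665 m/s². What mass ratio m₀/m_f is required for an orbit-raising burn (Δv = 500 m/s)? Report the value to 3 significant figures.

v_e = Isp · g₀ = 297 × 9.80665 = 2912.6 m/s.
Rocket equation: m₀/m_f = exp(Δv / v_e) = exp(500 / 2912.6) = exp(0.1717) = 1.1873.

mass ratio ≈ 1.19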